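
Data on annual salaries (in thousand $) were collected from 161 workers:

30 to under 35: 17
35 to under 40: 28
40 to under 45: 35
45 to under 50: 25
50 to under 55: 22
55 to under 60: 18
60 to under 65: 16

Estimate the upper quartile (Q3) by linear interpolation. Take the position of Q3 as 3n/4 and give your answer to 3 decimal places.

Cumulative frequencies: 17, 45, 80, 105, 127, 145, 161
n = 161; position = 3n/4 = 120.75.
This falls in the class 50 to under 55: L = 50, F = 105, f = 22, h = 5.
Upper quartile ≈ 50 + ((120.75 − 105) / 22) × 5 = 53.5795

53.580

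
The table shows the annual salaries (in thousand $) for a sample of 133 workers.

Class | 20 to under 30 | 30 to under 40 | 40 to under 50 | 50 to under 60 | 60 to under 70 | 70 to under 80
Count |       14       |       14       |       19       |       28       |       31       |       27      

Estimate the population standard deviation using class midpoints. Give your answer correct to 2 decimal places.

Midpoints: 25, 35, 45, 55, 65, 75
n = 133, Σfm = 7275, mean = 54.6992
Σfm² = 431925
Σf(m − x̄)² = Σfm² − (Σfm)²/n = 431925 − 7275²/133 = 33987.9699
Population variance = 33987.9699 / 133 = 255.5486
Standard deviation = √255.5486 = 15.9859

15.99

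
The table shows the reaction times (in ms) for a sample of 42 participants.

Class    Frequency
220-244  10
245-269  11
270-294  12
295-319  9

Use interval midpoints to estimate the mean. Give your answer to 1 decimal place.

Midpoints: 232, 257, 282, 307
Σfm = 10×232 + 11×257 + 12×282 + 9×307 = 11294
n = Σf = 42
Mean = 11294 / 42 = 268.9048

268.9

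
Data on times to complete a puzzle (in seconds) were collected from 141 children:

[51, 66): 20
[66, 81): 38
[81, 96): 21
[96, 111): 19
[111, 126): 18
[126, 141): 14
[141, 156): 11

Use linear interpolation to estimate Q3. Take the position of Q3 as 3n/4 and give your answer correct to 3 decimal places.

117.458

Cumulative frequencies: 20, 58, 79, 98, 116, 130, 141
n = 141; position = 3n/4 = 105.75.
This falls in the class [111, 126): L = 111, F = 98, f = 18, h = 15.
Upper quartile ≈ 111 + ((105.75 − 98) / 18) × 15 = 117.4583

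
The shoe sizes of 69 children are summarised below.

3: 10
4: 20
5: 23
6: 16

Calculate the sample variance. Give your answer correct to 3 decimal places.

0.995

Values: 3, 4, 5, 6
n = 69, Σfx = 321, mean = 4.6522
Σfx² = 1561
Σf(x − x̄)² = Σfx² − (Σfx)²/n = 1561 − 321²/69 = 67.6522
Sample variance = 67.6522 / 68 = 0.9949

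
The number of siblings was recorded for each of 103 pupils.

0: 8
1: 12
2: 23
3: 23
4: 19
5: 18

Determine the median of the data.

Cumulative frequencies: 8, 20, 43, 66, 85, 103
n = 103, so the median is the value in position (n+1)/2 = 52.
Position 52 falls at value 3.

3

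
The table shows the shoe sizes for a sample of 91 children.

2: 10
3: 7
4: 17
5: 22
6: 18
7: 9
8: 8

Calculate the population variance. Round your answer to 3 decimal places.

2.868

Values: 2, 3, 4, 5, 6, 7, 8
n = 91, Σfx = 454, mean = 4.9890
Σfx² = 2526
Σf(x − x̄)² = Σfx² − (Σfx)²/n = 2526 − 454²/91 = 260.9890
Population variance = 260.9890 / 91 = 2.8680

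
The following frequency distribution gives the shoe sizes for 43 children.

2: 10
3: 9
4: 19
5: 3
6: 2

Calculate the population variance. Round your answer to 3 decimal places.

Values: 2, 3, 4, 5, 6
n = 43, Σfx = 150, mean = 3.4884
Σfx² = 572
Σf(x − x̄)² = Σfx² − (Σfx)²/n = 572 − 150²/43 = 48.7442
Population variance = 48.7442 / 43 = 1.1336

1.134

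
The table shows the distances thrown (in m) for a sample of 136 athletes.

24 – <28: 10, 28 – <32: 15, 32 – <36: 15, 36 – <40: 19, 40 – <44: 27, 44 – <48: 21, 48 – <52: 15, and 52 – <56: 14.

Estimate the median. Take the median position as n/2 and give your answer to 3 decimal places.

Cumulative frequencies: 10, 25, 40, 59, 86, 107, 122, 136
n = 136; position = n/2 = 68.
This falls in the class 40 – <44: L = 40, F = 59, f = 27, h = 4.
Median ≈ 40 + ((68 − 59) / 27) × 4 = 41.3333

41.333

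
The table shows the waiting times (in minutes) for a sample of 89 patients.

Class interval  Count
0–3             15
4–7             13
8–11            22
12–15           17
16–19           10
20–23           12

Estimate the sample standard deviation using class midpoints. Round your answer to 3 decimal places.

Midpoints: 1.5, 5.5, 9.5, 13.5, 17.5, 21.5
n = 89, Σfm = 965.5, mean = 10.8483
Σfm² = 14120.25
Σf(m − x̄)² = Σfm² − (Σfm)²/n = 14120.25 − 965.5²/89 = 3646.2022
Sample variance = 3646.2022 / 88 = 41.4341
Standard deviation = √41.4341 = 6.4369

6.437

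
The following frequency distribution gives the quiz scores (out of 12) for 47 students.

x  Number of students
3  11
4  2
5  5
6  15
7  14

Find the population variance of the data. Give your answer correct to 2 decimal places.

2.33

Values: 3, 4, 5, 6, 7
n = 47, Σfx = 254, mean = 5.4043
Σfx² = 1482
Σf(x − x̄)² = Σfx² − (Σfx)²/n = 1482 − 254²/47 = 109.3191
Population variance = 109.3191 / 47 = 2.3259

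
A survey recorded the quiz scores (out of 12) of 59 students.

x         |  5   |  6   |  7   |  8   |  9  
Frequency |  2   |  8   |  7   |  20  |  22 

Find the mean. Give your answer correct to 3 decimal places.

7.881

Values: 5, 6, 7, 8, 9
Σfx = 2×5 + 8×6 + 7×7 + 20×8 + 22×9 = 465
n = Σf = 59
Mean = 465 / 59 = 7.8814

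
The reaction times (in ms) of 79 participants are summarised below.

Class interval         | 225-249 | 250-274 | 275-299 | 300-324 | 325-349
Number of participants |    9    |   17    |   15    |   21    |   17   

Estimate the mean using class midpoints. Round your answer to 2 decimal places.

Midpoints: 237, 262, 287, 312, 337
Σfm = 9×237 + 17×262 + 15×287 + 21×312 + 17×337 = 23173
n = Σf = 79
Mean = 23173 / 79 = 293.3291

293.33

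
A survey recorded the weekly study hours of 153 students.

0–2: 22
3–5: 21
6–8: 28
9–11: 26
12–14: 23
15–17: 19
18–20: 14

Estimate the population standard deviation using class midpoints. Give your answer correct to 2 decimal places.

Midpoints: 1, 4, 7, 10, 13, 16, 19
n = 153, Σfm = 1431, mean = 9.3529
Σfm² = 18135
Σf(m − x̄)² = Σfm² − (Σfm)²/n = 18135 − 1431²/153 = 4750.9412
Population variance = 4750.9412 / 153 = 31.0519
Standard deviation = √31.0519 = 5.5724

5.57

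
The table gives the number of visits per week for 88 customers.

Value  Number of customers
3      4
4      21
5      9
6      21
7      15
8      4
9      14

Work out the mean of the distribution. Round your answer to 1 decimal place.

Values: 3, 4, 5, 6, 7, 8, 9
Σfx = 4×3 + 21×4 + 9×5 + 21×6 + 15×7 + 4×8 + 14×9 = 530
n = Σf = 88
Mean = 530 / 88 = 6.0227

6.0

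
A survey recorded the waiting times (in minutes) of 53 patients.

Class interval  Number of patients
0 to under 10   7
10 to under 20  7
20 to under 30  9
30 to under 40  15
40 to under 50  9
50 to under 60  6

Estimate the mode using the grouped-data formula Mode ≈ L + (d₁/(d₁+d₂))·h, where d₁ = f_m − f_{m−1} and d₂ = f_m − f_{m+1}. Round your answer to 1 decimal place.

Modal class: 30 to under 40 (highest frequency 15).
d₁ = 15 − 9 = 6, d₂ = 15 − 9 = 6
Mode ≈ 30 + (6/(6+6)) × 10 = 30 + 5.0000 = 35.0000

35.0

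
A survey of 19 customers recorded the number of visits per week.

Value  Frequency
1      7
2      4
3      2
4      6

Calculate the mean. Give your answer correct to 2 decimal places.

2.37

Values: 1, 2, 3, 4
Σfx = 7×1 + 4×2 + 2×3 + 6×4 = 45
n = Σf = 19
Mean = 45 / 19 = 2.3684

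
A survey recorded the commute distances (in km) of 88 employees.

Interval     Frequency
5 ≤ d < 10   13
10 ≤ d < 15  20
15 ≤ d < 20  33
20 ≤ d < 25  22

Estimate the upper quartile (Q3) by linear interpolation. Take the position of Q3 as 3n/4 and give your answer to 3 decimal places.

20.000

Cumulative frequencies: 13, 33, 66, 88
n = 88; position = 3n/4 = 66.
This falls in the class 15 ≤ d < 20: L = 15, F = 33, f = 33, h = 5.
Upper quartile ≈ 15 + ((66 − 33) / 33) × 5 = 20.0000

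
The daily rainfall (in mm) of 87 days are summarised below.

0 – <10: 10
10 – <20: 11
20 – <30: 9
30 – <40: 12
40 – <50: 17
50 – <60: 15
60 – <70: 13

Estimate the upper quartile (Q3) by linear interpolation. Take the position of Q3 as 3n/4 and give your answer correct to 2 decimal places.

54.17

Cumulative frequencies: 10, 21, 30, 42, 59, 74, 87
n = 87; position = 3n/4 = 65.25.
This falls in the class 50 – <60: L = 50, F = 59, f = 15, h = 10.
Upper quartile ≈ 50 + ((65.25 − 59) / 15) × 10 = 54.1667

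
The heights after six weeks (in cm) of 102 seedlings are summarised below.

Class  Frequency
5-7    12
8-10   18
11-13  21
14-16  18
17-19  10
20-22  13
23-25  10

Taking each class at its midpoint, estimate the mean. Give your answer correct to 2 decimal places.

14.21

Midpoints: 6, 9, 12, 15, 18, 21, 24
Σfm = 12×6 + 18×9 + 21×12 + 18×15 + 10×18 + 13×21 + 10×24 = 1449
n = Σf = 102
Mean = 1449 / 102 = 14.2059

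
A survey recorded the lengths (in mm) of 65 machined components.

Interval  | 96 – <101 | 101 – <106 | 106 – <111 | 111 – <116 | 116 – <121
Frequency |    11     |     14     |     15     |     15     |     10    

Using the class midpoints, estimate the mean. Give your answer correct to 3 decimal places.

108.423

Midpoints: 98.5, 103.5, 108.5, 113.5, 118.5
Σfm = 11×98.5 + 14×103.5 + 15×108.5 + 15×113.5 + 10×118.5 = 7047.5
n = Σf = 65
Mean = 7047.5 / 65 = 108.4231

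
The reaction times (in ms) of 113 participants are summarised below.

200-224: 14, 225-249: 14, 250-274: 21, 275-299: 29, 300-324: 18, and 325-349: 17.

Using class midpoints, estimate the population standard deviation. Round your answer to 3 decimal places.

Midpoints: 212, 237, 262, 287, 312, 337
n = 113, Σfm = 31456, mean = 278.3717
Σfm² = 8928672
Σf(m − x̄)² = Σfm² − (Σfm)²/n = 8928672 − 31456²/113 = 172212.3894
Population variance = 172212.3894 / 113 = 1524.0034
Standard deviation = √1524.0034 = 39.0385

39.038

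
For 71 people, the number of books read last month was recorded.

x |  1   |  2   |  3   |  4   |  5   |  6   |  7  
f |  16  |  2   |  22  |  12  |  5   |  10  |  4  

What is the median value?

Cumulative frequencies: 16, 18, 40, 52, 57, 67, 71
n = 71, so the median is the value in position (n+1)/2 = 36.
Position 36 falls at value 3.

3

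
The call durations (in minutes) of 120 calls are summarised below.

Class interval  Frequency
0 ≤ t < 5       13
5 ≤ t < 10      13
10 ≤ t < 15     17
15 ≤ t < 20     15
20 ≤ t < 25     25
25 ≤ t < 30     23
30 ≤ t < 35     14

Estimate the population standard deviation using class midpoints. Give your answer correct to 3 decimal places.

Midpoints: 2.5, 7.5, 12.5, 17.5, 22.5, 27.5, 32.5
n = 120, Σfm = 2255, mean = 18.7917
Σfm² = 52900
Σf(m − x̄)² = Σfm² − (Σfm)²/n = 52900 − 2255²/120 = 10524.7917
Population variance = 10524.7917 / 120 = 87.7066
Standard deviation = √87.7066 = 9.3652

9.365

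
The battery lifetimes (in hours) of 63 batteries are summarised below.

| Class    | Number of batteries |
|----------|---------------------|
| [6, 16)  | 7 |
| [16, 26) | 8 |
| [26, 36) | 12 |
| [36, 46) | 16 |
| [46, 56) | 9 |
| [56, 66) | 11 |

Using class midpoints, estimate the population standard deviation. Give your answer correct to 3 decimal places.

15.678

Midpoints: 11, 21, 31, 41, 51, 61
n = 63, Σfm = 2403, mean = 38.1429
Σfm² = 107143
Σf(m − x̄)² = Σfm² − (Σfm)²/n = 107143 − 2403²/63 = 15485.7143
Population variance = 15485.7143 / 63 = 245.8050
Standard deviation = √245.8050 = 15.6782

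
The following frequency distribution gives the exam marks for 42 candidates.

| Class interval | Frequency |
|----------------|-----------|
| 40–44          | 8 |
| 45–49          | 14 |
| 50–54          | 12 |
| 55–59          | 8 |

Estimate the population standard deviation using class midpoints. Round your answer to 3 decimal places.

5.028

Midpoints: 42, 47, 52, 57
n = 42, Σfm = 2074, mean = 49.3810
Σfm² = 103478
Σf(m − x̄)² = Σfm² − (Σfm)²/n = 103478 − 2074²/42 = 1061.9048
Population variance = 1061.9048 / 42 = 25.2834
Standard deviation = √25.2834 = 5.0283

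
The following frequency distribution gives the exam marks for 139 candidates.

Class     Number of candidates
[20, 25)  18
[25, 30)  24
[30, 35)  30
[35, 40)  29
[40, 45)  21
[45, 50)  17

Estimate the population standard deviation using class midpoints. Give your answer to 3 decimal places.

Midpoints: 22.5, 27.5, 32.5, 37.5, 42.5, 47.5
n = 139, Σfm = 4827.5, mean = 34.7302
Σfm² = 176018.75
Σf(m − x̄)² = Σfm² − (Σfm)²/n = 176018.75 − 4827.5²/139 = 8358.6331
Population variance = 8358.6331 / 139 = 60.1341
Standard deviation = √60.1341 = 7.7546

7.755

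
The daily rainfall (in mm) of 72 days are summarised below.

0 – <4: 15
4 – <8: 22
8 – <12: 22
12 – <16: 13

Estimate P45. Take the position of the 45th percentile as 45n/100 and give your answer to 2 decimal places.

Cumulative frequencies: 15, 37, 59, 72
n = 72; position = 45n/100 = 32.4.
This falls in the class 4 – <8: L = 4, F = 15, f = 22, h = 4.
45th percentile ≈ 4 + ((32.4 − 15) / 22) × 4 = 7.1636

7.16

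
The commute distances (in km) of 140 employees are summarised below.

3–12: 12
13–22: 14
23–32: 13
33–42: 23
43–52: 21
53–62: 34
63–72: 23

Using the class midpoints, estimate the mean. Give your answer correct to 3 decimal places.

43.286

Midpoints: 7.5, 17.5, 27.5, 37.5, 47.5, 57.5, 67.5
Σfm = 12×7.5 + 14×17.5 + 13×27.5 + 23×37.5 + 21×47.5 + 34×57.5 + 23×67.5 = 6060
n = Σf = 140
Mean = 6060 / 140 = 43.2857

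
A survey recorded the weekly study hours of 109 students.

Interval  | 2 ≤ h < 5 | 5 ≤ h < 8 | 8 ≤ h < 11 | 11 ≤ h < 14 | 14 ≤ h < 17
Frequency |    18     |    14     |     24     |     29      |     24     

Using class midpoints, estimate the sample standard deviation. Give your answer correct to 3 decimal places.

Midpoints: 3.5, 6.5, 9.5, 12.5, 15.5
n = 109, Σfm = 1116.5, mean = 10.2431
Σfm² = 13275.25
Σf(m − x̄)² = Σfm² − (Σfm)²/n = 13275.25 − 1116.5²/109 = 1838.8073
Sample variance = 1838.8073 / 108 = 17.0260
Standard deviation = √17.0260 = 4.1263

4.126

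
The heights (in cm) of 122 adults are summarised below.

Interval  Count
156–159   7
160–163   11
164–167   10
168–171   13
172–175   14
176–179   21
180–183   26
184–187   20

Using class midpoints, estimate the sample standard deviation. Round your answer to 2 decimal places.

8.58

Midpoints: 157.5, 161.5, 165.5, 169.5, 173.5, 177.5, 181.5, 185.5
n = 122, Σfm = 21323, mean = 174.7787
Σfm² = 3735710.5
Σf(m − x̄)² = Σfm² − (Σfm)²/n = 3735710.5 − 21323²/122 = 8904.5246
Sample variance = 8904.5246 / 121 = 73.5911
Standard deviation = √73.5911 = 8.5785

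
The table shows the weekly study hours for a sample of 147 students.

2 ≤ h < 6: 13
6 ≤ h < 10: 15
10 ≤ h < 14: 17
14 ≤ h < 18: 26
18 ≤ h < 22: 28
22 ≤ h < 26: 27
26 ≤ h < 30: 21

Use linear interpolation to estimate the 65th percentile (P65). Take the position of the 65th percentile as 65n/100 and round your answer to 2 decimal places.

21.51

Cumulative frequencies: 13, 28, 45, 71, 99, 126, 147
n = 147; position = 65n/100 = 95.55.
This falls in the class 18 ≤ h < 22: L = 18, F = 71, f = 28, h = 4.
65th percentile ≈ 18 + ((95.55 − 71) / 28) × 4 = 21.5071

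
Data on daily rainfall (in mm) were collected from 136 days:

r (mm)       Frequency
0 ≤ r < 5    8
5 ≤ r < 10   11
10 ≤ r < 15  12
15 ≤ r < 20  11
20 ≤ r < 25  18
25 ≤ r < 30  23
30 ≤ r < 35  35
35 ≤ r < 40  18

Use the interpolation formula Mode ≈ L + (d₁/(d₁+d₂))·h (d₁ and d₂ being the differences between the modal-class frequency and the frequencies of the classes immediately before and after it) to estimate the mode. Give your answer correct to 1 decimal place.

32.1

Modal class: 30 ≤ r < 35 (highest frequency 35).
d₁ = 35 − 23 = 12, d₂ = 35 − 18 = 17
Mode ≈ 30 + (12/(12+17)) × 5 = 30 + 2.0690 = 32.0690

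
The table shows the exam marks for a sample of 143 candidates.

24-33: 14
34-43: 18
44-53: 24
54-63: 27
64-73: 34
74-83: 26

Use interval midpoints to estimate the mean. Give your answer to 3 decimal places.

57.381

Midpoints: 28.5, 38.5, 48.5, 58.5, 68.5, 78.5
Σfm = 14×28.5 + 18×38.5 + 24×48.5 + 27×58.5 + 34×68.5 + 26×78.5 = 8205.5
n = Σf = 143
Mean = 8205.5 / 143 = 57.3811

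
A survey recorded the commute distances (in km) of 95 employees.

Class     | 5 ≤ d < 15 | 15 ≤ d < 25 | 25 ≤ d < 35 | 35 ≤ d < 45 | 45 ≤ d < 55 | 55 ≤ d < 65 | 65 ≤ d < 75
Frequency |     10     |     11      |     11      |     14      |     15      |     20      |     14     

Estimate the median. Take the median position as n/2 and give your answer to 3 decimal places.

46.000

Cumulative frequencies: 10, 21, 32, 46, 61, 81, 95
n = 95; position = n/2 = 47.5.
This falls in the class 45 ≤ d < 55: L = 45, F = 46, f = 15, h = 10.
Median ≈ 45 + ((47.5 − 46) / 15) × 10 = 46.0000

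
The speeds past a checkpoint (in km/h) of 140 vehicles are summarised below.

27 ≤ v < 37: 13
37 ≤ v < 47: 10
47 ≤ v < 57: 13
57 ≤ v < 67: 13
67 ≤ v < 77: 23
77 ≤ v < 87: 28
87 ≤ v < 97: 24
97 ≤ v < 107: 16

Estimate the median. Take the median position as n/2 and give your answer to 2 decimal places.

Cumulative frequencies: 13, 23, 36, 49, 72, 100, 124, 140
n = 140; position = n/2 = 70.
This falls in the class 67 ≤ v < 77: L = 67, F = 49, f = 23, h = 10.
Median ≈ 67 + ((70 − 49) / 23) × 10 = 76.1304

76.13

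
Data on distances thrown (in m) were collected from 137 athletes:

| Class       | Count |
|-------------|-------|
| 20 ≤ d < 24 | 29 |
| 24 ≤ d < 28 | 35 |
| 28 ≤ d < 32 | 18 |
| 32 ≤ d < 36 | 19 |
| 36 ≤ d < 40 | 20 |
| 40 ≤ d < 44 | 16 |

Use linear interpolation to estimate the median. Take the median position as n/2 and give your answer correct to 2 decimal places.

Cumulative frequencies: 29, 64, 82, 101, 121, 137
n = 137; position = n/2 = 68.5.
This falls in the class 28 ≤ d < 32: L = 28, F = 64, f = 18, h = 4.
Median ≈ 28 + ((68.5 − 64) / 18) × 4 = 29.0000

29.00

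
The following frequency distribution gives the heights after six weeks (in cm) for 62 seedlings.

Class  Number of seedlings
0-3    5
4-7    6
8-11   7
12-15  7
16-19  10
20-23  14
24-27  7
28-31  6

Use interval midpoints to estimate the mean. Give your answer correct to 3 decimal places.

16.661

Midpoints: 1.5, 5.5, 9.5, 13.5, 17.5, 21.5, 25.5, 29.5
Σfm = 5×1.5 + 6×5.5 + 7×9.5 + 7×13.5 + 10×17.5 + 14×21.5 + 7×25.5 + 6×29.5 = 1033
n = Σf = 62
Mean = 1033 / 62 = 16.6613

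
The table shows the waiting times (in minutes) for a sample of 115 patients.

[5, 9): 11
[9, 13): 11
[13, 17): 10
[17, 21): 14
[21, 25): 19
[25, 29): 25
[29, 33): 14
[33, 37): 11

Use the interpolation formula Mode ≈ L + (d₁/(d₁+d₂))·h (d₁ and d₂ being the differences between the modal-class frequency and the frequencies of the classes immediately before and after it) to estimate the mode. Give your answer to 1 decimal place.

Modal class: [25, 29) (highest frequency 25).
d₁ = 25 − 19 = 6, d₂ = 25 − 14 = 11
Mode ≈ 25 + (6/(6+11)) × 4 = 25 + 1.4118 = 26.4118

26.4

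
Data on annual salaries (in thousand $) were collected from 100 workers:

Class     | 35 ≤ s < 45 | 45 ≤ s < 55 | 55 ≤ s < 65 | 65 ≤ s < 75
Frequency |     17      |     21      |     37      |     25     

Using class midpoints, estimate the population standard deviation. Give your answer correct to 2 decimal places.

10.25

Midpoints: 40, 50, 60, 70
n = 100, Σfm = 5700, mean = 57.0000
Σfm² = 335400
Σf(m − x̄)² = Σfm² − (Σfm)²/n = 335400 − 5700²/100 = 10500.0000
Population variance = 10500.0000 / 100 = 105.0000
Standard deviation = √105.0000 = 10.2470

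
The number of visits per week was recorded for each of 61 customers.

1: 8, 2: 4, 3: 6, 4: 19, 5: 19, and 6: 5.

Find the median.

4

Cumulative frequencies: 8, 12, 18, 37, 56, 61
n = 61, so the median is the value in position (n+1)/2 = 31.
Position 31 falls at value 4.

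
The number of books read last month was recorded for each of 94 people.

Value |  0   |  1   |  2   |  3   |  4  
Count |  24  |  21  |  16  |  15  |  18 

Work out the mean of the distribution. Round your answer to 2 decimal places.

1.81

Values: 0, 1, 2, 3, 4
Σfx = 24×0 + 21×1 + 16×2 + 15×3 + 18×4 = 170
n = Σf = 94
Mean = 170 / 94 = 1.8085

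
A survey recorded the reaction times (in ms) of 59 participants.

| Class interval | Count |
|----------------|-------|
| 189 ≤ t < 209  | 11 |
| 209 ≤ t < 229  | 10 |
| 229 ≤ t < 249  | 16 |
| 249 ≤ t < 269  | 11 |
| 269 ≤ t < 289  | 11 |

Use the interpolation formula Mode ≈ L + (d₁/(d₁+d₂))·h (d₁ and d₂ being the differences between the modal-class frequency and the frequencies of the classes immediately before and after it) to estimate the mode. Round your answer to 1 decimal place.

239.9

Modal class: 229 ≤ t < 249 (highest frequency 16).
d₁ = 16 − 10 = 6, d₂ = 16 − 11 = 5
Mode ≈ 229 + (6/(6+5)) × 20 = 229 + 10.9091 = 239.9091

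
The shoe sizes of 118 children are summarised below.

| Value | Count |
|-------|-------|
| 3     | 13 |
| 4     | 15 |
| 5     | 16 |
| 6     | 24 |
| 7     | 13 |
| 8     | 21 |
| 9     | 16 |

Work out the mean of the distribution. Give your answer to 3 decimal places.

6.153

Values: 3, 4, 5, 6, 7, 8, 9
Σfx = 13×3 + 15×4 + 16×5 + 24×6 + 13×7 + 21×8 + 16×9 = 726
n = Σf = 118
Mean = 726 / 118 = 6.1525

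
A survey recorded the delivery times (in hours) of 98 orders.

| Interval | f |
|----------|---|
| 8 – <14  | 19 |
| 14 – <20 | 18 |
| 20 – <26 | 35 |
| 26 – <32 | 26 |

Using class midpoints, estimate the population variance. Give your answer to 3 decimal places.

Midpoints: 11, 17, 23, 29
n = 98, Σfm = 2074, mean = 21.1633
Σfm² = 47882
Σf(m − x̄)² = Σfm² − (Σfm)²/n = 47882 − 2074²/98 = 3989.3878
Population variance = 3989.3878 / 98 = 40.7080

40.708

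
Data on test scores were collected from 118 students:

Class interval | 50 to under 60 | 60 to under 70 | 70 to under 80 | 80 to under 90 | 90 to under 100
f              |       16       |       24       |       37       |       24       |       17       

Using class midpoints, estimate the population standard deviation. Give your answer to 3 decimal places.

12.350

Midpoints: 55, 65, 75, 85, 95
n = 118, Σfm = 8870, mean = 75.1695
Σfm² = 684750
Σf(m − x̄)² = Σfm² − (Σfm)²/n = 684750 − 8870²/118 = 17996.6102
Population variance = 17996.6102 / 118 = 152.5136
Standard deviation = √152.5136 = 12.3496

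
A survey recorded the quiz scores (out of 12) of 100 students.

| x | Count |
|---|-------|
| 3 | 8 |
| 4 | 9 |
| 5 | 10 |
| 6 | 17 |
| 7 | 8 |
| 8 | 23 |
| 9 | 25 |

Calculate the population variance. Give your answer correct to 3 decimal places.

3.837

Values: 3, 4, 5, 6, 7, 8, 9
n = 100, Σfx = 677, mean = 6.7700
Σfx² = 4967
Σf(x − x̄)² = Σfx² − (Σfx)²/n = 4967 − 677²/100 = 383.7100
Population variance = 383.7100 / 100 = 3.8371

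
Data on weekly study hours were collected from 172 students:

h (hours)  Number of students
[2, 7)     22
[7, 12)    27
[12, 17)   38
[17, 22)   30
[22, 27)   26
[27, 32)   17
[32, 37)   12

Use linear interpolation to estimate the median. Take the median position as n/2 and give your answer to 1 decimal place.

Cumulative frequencies: 22, 49, 87, 117, 143, 160, 172
n = 172; position = n/2 = 86.
This falls in the class [12, 17): L = 12, F = 49, f = 38, h = 5.
Median ≈ 12 + ((86 − 49) / 38) × 5 = 16.8684

16.9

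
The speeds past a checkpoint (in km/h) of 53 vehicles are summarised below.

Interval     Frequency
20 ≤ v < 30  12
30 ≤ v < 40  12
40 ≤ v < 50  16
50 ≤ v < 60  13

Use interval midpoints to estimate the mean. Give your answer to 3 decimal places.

40.660

Midpoints: 25, 35, 45, 55
Σfm = 12×25 + 12×35 + 16×45 + 13×55 = 2155
n = Σf = 53
Mean = 2155 / 53 = 40.6604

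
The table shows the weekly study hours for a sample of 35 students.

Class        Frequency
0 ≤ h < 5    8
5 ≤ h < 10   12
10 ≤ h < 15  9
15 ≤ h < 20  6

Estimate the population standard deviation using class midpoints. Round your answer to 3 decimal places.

5.083

Midpoints: 2.5, 7.5, 12.5, 17.5
n = 35, Σfm = 327.5, mean = 9.3571
Σfm² = 3968.75
Σf(m − x̄)² = Σfm² − (Σfm)²/n = 3968.75 − 327.5²/35 = 904.2857
Population variance = 904.2857 / 35 = 25.8367
Standard deviation = √25.8367 = 5.0830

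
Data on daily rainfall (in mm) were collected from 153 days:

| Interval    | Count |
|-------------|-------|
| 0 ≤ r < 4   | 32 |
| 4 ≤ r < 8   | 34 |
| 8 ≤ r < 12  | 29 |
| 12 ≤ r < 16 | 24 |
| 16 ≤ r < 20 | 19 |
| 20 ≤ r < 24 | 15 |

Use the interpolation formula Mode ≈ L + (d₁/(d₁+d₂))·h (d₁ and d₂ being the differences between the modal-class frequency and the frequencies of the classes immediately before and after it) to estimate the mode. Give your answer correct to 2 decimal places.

5.14

Modal class: 4 ≤ r < 8 (highest frequency 34).
d₁ = 34 − 32 = 2, d₂ = 34 − 29 = 5
Mode ≈ 4 + (2/(2+5)) × 4 = 4 + 1.1429 = 5.1429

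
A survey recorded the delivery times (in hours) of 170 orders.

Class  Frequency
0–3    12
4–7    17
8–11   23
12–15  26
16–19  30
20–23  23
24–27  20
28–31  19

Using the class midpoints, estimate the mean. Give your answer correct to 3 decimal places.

16.300

Midpoints: 1.5, 5.5, 9.5, 13.5, 17.5, 21.5, 25.5, 29.5
Σfm = 12×1.5 + 17×5.5 + 23×9.5 + 26×13.5 + 30×17.5 + 23×21.5 + 20×25.5 + 19×29.5 = 2771
n = Σf = 170
Mean = 2771 / 170 = 16.3000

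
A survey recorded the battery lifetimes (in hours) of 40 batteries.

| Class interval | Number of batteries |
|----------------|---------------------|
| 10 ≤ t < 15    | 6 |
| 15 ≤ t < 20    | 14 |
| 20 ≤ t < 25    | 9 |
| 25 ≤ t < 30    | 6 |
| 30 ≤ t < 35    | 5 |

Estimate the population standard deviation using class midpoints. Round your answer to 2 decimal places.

6.20

Midpoints: 12.5, 17.5, 22.5, 27.5, 32.5
n = 40, Σfm = 850, mean = 21.2500
Σfm² = 19600
Σf(m − x̄)² = Σfm² − (Σfm)²/n = 19600 − 850²/40 = 1537.5000
Population variance = 1537.5000 / 40 = 38.4375
Standard deviation = √38.4375 = 6.1998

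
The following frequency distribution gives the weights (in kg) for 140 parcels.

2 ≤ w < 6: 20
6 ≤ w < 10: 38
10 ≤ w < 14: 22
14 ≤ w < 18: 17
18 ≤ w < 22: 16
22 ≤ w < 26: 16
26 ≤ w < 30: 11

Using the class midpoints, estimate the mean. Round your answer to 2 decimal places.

13.80

Midpoints: 4, 8, 12, 16, 20, 24, 28
Σfm = 20×4 + 38×8 + 22×12 + 17×16 + 16×20 + 16×24 + 11×28 = 1932
n = Σf = 140
Mean = 1932 / 140 = 13.8000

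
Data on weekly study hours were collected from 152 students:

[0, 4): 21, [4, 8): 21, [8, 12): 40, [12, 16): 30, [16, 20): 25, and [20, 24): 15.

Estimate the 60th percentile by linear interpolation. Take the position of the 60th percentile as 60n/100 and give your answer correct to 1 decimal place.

13.2

Cumulative frequencies: 21, 42, 82, 112, 137, 152
n = 152; position = 60n/100 = 91.2.
This falls in the class [12, 16): L = 12, F = 82, f = 30, h = 4.
60th percentile ≈ 12 + ((91.2 − 82) / 30) × 4 = 13.2267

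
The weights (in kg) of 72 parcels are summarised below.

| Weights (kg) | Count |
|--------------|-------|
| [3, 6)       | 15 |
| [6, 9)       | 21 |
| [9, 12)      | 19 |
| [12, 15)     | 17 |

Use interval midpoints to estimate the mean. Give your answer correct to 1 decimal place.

Midpoints: 4.5, 7.5, 10.5, 13.5
Σfm = 15×4.5 + 21×7.5 + 19×10.5 + 17×13.5 = 654
n = Σf = 72
Mean = 654 / 72 = 9.0833

9.1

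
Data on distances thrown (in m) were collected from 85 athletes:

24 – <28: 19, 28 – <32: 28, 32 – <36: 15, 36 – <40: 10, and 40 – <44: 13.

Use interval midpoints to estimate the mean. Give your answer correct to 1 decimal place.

32.6

Midpoints: 26, 30, 34, 38, 42
Σfm = 19×26 + 28×30 + 15×34 + 10×38 + 13×42 = 2770
n = Σf = 85
Mean = 2770 / 85 = 32.5882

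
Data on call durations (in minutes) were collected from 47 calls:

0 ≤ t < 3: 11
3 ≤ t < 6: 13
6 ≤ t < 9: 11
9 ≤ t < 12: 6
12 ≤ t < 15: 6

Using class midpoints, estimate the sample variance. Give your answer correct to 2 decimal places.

15.82

Midpoints: 1.5, 4.5, 7.5, 10.5, 13.5
n = 47, Σfm = 301.5, mean = 6.4149
Σfm² = 2661.75
Σf(m − x̄)² = Σfm² − (Σfm)²/n = 2661.75 − 301.5²/47 = 727.6596
Sample variance = 727.6596 / 46 = 15.8187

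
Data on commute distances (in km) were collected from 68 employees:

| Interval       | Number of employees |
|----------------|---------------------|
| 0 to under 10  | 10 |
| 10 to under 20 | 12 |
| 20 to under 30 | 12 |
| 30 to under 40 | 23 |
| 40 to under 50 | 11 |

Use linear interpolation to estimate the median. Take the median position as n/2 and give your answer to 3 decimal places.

30.000

Cumulative frequencies: 10, 22, 34, 57, 68
n = 68; position = n/2 = 34.
This falls in the class 20 to under 30: L = 20, F = 22, f = 12, h = 10.
Median ≈ 20 + ((34 − 22) / 12) × 10 = 30.0000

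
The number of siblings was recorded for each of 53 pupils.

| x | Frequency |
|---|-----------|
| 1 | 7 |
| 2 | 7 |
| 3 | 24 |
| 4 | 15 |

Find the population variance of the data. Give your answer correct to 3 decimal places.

Values: 1, 2, 3, 4
n = 53, Σfx = 153, mean = 2.8868
Σfx² = 491
Σf(x − x̄)² = Σfx² − (Σfx)²/n = 491 − 153²/53 = 49.3208
Population variance = 49.3208 / 53 = 0.9306

0.931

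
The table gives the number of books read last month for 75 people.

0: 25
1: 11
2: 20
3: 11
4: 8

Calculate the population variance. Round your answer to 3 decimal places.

1.848

Values: 0, 1, 2, 3, 4
n = 75, Σfx = 116, mean = 1.5467
Σfx² = 318
Σf(x − x̄)² = Σfx² − (Σfx)²/n = 318 − 116²/75 = 138.5867
Population variance = 138.5867 / 75 = 1.8478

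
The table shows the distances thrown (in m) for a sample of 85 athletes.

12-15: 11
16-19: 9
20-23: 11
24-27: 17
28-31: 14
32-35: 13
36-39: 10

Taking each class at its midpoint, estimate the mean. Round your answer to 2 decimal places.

25.88

Midpoints: 13.5, 17.5, 21.5, 25.5, 29.5, 33.5, 37.5
Σfm = 11×13.5 + 9×17.5 + 11×21.5 + 17×25.5 + 14×29.5 + 13×33.5 + 10×37.5 = 2199.5
n = Σf = 85
Mean = 2199.5 / 85 = 25.8765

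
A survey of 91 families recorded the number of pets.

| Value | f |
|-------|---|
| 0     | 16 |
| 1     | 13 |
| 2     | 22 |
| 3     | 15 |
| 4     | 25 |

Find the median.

Cumulative frequencies: 16, 29, 51, 66, 91
n = 91, so the median is the value in position (n+1)/2 = 46.
Position 46 falls at value 2.

2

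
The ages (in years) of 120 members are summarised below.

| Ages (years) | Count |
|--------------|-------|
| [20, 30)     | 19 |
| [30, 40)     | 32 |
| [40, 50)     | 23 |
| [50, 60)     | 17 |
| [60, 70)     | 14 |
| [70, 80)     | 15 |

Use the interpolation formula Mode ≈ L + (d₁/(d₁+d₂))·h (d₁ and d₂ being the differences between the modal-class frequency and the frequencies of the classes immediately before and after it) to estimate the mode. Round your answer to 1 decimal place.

35.9

Modal class: [30, 40) (highest frequency 32).
d₁ = 32 − 19 = 13, d₂ = 32 − 23 = 9
Mode ≈ 30 + (13/(13+9)) × 10 = 30 + 5.9091 = 35.9091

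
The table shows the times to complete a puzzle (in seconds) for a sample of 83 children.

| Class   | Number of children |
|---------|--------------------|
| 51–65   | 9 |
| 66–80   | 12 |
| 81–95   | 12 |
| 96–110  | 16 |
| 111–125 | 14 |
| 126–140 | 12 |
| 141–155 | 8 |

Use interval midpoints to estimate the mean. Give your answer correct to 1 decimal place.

102.8

Midpoints: 58, 73, 88, 103, 118, 133, 148
Σfm = 9×58 + 12×73 + 12×88 + 16×103 + 14×118 + 12×133 + 8×148 = 8534
n = Σf = 83
Mean = 8534 / 83 = 102.8193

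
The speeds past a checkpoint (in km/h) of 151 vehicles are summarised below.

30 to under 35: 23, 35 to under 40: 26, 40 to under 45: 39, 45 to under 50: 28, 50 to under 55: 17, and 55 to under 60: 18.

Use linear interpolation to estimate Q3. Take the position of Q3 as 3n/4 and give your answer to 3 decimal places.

Cumulative frequencies: 23, 49, 88, 116, 133, 151
n = 151; position = 3n/4 = 113.25.
This falls in the class 45 to under 50: L = 45, F = 88, f = 28, h = 5.
Upper quartile ≈ 45 + ((113.25 − 88) / 28) × 5 = 49.5089

49.509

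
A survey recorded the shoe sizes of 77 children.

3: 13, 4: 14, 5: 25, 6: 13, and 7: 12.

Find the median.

Cumulative frequencies: 13, 27, 52, 65, 77
n = 77, so the median is the value in position (n+1)/2 = 39.
Position 39 falls at value 5.

5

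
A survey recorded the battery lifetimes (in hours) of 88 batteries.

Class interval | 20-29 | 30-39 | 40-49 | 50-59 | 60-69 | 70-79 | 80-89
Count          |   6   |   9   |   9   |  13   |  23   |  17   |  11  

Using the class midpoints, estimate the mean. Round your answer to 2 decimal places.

59.61

Midpoints: 24.5, 34.5, 44.5, 54.5, 64.5, 74.5, 84.5
Σfm = 6×24.5 + 9×34.5 + 9×44.5 + 13×54.5 + 23×64.5 + 17×74.5 + 11×84.5 = 5246
n = Σf = 88
Mean = 5246 / 88 = 59.6136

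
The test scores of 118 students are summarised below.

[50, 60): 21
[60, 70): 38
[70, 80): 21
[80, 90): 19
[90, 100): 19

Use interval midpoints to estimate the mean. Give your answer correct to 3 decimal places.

73.051

Midpoints: 55, 65, 75, 85, 95
Σfm = 21×55 + 38×65 + 21×75 + 19×85 + 19×95 = 8620
n = Σf = 118
Mean = 8620 / 118 = 73.0508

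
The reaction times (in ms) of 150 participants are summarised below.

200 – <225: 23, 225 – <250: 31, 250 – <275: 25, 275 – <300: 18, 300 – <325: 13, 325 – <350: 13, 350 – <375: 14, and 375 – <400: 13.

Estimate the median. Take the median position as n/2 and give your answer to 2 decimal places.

271.00

Cumulative frequencies: 23, 54, 79, 97, 110, 123, 137, 150
n = 150; position = n/2 = 75.
This falls in the class 250 – <275: L = 250, F = 54, f = 25, h = 25.
Median ≈ 250 + ((75 − 54) / 25) × 25 = 271.0000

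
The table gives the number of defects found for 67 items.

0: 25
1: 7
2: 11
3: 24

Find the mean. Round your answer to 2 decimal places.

Values: 0, 1, 2, 3
Σfx = 25×0 + 7×1 + 11×2 + 24×3 = 101
n = Σf = 67
Mean = 101 / 67 = 1.5075

1.51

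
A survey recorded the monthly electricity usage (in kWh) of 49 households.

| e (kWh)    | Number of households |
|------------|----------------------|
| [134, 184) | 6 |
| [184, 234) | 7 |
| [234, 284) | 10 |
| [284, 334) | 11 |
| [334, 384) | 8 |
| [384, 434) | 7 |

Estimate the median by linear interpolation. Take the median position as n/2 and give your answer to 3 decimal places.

290.818

Cumulative frequencies: 6, 13, 23, 34, 42, 49
n = 49; position = n/2 = 24.5.
This falls in the class [284, 334): L = 284, F = 23, f = 11, h = 50.
Median ≈ 284 + ((24.5 − 23) / 11) × 50 = 290.8182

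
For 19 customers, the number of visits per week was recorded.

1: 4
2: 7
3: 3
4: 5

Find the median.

Cumulative frequencies: 4, 11, 14, 19
n = 19, so the median is the value in position (n+1)/2 = 10.
Position 10 falls at value 2.

2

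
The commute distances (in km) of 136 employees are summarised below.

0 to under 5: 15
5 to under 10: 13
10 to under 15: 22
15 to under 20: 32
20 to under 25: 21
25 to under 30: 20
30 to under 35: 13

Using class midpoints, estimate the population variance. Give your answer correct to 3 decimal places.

Midpoints: 2.5, 7.5, 12.5, 17.5, 22.5, 27.5, 32.5
n = 136, Σfm = 2415, mean = 17.7574
Σfm² = 53550
Σf(m − x̄)² = Σfm² − (Σfm)²/n = 53550 − 2415²/136 = 10665.9926
Population variance = 10665.9926 / 136 = 78.4264

78.426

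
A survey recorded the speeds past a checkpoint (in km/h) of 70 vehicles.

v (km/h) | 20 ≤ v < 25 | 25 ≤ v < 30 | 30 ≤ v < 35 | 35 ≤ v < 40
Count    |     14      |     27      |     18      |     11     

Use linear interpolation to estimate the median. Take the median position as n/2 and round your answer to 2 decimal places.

28.89

Cumulative frequencies: 14, 41, 59, 70
n = 70; position = n/2 = 35.
This falls in the class 25 ≤ v < 30: L = 25, F = 14, f = 27, h = 5.
Median ≈ 25 + ((35 − 14) / 27) × 5 = 28.8889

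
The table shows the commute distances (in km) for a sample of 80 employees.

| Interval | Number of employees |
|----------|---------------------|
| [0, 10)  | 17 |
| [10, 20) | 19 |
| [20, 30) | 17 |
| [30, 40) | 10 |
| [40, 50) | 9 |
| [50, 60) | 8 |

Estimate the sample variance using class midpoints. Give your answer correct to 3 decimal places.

259.478

Midpoints: 5, 15, 25, 35, 45, 55
n = 80, Σfm = 1990, mean = 24.8750
Σfm² = 70000
Σf(m − x̄)² = Σfm² − (Σfm)²/n = 70000 − 1990²/80 = 20498.7500
Sample variance = 20498.7500 / 79 = 259.4778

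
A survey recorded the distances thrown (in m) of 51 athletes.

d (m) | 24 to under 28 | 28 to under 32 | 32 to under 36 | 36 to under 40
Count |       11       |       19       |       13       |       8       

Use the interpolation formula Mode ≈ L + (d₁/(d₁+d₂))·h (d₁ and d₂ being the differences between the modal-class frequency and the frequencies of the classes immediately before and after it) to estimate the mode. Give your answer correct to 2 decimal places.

30.29

Modal class: 28 to under 32 (highest frequency 19).
d₁ = 19 − 11 = 8, d₂ = 19 − 13 = 6
Mode ≈ 28 + (8/(8+6)) × 4 = 28 + 2.2857 = 30.2857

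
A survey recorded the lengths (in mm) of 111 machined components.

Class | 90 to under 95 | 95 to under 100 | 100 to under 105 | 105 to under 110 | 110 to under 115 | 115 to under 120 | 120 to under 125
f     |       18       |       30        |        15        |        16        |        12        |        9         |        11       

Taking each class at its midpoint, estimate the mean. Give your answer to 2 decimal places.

104.53

Midpoints: 92.5, 97.5, 102.5, 107.5, 112.5, 117.5, 122.5
Σfm = 18×92.5 + 30×97.5 + 15×102.5 + 16×107.5 + 12×112.5 + 9×117.5 + 11×122.5 = 11602.5
n = Σf = 111
Mean = 11602.5 / 111 = 104.5270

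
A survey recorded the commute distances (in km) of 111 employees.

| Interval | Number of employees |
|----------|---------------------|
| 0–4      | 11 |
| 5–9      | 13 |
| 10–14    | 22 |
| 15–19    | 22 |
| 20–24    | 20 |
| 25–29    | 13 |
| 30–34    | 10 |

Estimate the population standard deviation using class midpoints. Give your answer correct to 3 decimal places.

8.683

Midpoints: 2, 7, 12, 17, 22, 27, 32
n = 111, Σfm = 1862, mean = 16.7748
Σfm² = 39604
Σf(m − x̄)² = Σfm² − (Σfm)²/n = 39604 − 1862²/111 = 8369.3694
Population variance = 8369.3694 / 111 = 75.3997
Standard deviation = √75.3997 = 8.6833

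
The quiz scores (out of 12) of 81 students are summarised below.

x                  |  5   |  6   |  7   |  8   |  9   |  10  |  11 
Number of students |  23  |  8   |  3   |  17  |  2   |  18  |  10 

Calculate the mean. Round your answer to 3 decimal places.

7.753

Values: 5, 6, 7, 8, 9, 10, 11
Σfx = 23×5 + 8×6 + 3×7 + 17×8 + 2×9 + 18×10 + 10×11 = 628
n = Σf = 81
Mean = 628 / 81 = 7.7531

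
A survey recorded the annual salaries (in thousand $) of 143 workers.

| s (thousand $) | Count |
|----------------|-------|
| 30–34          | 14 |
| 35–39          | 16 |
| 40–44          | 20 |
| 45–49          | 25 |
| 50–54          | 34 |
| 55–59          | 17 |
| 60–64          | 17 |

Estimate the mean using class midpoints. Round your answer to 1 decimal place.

Midpoints: 32, 37, 42, 47, 52, 57, 62
Σfm = 14×32 + 16×37 + 20×42 + 25×47 + 34×52 + 17×57 + 17×62 = 6846
n = Σf = 143
Mean = 6846 / 143 = 47.8741

47.9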